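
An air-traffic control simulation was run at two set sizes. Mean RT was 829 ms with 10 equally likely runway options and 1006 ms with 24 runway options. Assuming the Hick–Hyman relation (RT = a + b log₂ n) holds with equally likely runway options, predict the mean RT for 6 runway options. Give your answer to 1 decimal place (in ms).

725.7 ms

With log₂ n on the abscissa the relation is linear; from the two conditions:
  b = (1006 − 829) / (log₂ 24 − log₂ 10) = 177 / (4.5850 − 3.3219) = 140.139 ms/bit
  a = 829 − 140.139 × 3.3219 = 363.469 ms
Then RT(6) = 363.469 + 140.139 × log₂ 6 = 363.469 + 140.139 × 2.5850 ≈ 725.723 ms.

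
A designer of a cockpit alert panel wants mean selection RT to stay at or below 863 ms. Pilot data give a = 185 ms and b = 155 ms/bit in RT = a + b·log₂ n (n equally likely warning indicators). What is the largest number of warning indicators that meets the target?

20

Set 185 + 155·log₂ n ≤ 863 → log₂ n ≤ (863 − 185)/155 = 4.3742.
So n ≤ 2^4.3742 = 20.738; the largest integer n is 20.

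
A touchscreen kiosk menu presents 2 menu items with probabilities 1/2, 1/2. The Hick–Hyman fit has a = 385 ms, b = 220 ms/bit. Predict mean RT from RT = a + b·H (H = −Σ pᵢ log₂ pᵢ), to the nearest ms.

605 ms

Each term −pᵢ log₂ pᵢ: 0.5·1 + 0.5·1; summed, H = 1.000 bits.
Mean RT = a + bH = 385 + 220·1.000 = 605.00 ms.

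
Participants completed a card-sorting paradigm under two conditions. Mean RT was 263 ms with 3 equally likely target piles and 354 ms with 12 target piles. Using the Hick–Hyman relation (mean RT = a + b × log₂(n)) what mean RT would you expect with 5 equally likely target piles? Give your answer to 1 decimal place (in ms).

296.5 ms

With log₂ n on the abscissa the relation is linear; from the two conditions:
  b = (354 − 263) / (log₂ 12 − log₂ 3) = 91 / (3.5850 − 1.5850) = 45.500 ms/bit
  a = 263 − 45.500 × 1.5850 = 190.884 ms
Then RT(5) = 190.884 + 45.500 × log₂ 5 = 190.884 + 45.500 × 2.3219 ≈ 296.532 ms.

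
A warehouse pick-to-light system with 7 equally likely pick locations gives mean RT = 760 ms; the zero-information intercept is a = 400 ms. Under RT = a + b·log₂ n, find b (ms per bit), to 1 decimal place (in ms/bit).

128.2 ms/bit

7 alternatives carry log₂ 7 = 2.8074 bits; the choice cost is 760 − 400 = 360 ms, so b = 360/2.8074 = 128.235 ms/bit.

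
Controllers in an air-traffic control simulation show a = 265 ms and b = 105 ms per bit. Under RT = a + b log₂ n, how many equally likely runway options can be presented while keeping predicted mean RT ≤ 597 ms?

8

Set 265 + 105·log₂ n ≤ 597 → log₂ n ≤ (597 − 265)/105 = 3.1619.
So n ≤ 2^3.1619 = 8.950; the largest integer n is 8.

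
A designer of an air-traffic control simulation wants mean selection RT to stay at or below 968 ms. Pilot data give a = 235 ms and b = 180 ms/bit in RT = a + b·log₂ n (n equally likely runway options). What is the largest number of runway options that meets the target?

180·log₂ n ≤ 968 − 235 = 733, giving log₂ n ≤ 4.0722 and n ≤ 16.821. The largest whole number is 16.

16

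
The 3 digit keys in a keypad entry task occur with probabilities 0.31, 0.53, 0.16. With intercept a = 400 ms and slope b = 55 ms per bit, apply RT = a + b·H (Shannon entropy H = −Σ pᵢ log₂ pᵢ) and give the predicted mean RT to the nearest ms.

479 ms

H = 0.31·log₂(1/0.31) + 0.53·log₂(1/0.53) + 0.16·log₂(1/0.16) = 1.4323 bits.
RT = 400 + 55 × 1.4323 = 478.77 ms.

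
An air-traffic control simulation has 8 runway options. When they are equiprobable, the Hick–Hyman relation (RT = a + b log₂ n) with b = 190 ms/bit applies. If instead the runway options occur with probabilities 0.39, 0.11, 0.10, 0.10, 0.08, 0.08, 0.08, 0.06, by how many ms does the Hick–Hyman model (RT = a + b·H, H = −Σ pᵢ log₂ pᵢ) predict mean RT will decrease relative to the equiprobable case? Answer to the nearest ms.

64 ms

Equiprobable entropy H₀ = log₂ 8 = 3.0000 bits.
Skewed entropy H = −Σ pᵢ log₂ pᵢ = 2.6625 bits.
ΔRT = b·(H₀ − H) = 190 × 0.3375 = 64.12 ms.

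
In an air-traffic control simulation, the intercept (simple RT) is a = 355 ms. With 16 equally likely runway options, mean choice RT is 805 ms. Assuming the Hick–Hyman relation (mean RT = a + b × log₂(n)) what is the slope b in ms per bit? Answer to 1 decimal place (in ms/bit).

112.5 ms/bit

log₂(16) = 4 bits.
b = (RT − a)/log₂ n = (805 − 355) / 4 = 112.500 ms/bit.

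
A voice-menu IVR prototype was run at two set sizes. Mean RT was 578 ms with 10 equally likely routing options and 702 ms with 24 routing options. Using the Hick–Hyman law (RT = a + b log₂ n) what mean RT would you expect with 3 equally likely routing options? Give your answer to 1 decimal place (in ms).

Solve the two-equation system in a and b:
  b = (702 − 578) / (log₂ 24 − log₂ 10) = 124 / (4.5850 − 3.3219) = 98.176 ms/bit
  a = 578 − 98.176 × 3.3219 = 251.866 ms
Then RT(3) = 251.866 + 98.176 × log₂ 3 = 251.866 + 98.176 × 1.5850 ≈ 407.471 ms.

407.5 ms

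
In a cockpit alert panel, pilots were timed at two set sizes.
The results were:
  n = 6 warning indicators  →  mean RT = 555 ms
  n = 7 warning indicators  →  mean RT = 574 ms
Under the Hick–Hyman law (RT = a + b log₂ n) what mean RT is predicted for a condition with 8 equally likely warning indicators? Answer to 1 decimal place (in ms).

590.5 ms

RT is linear in log₂ n, so two points fix the line:
  b = (574 − 555) / (log₂ 7 − log₂ 6) = 19 / (2.8074 − 2.5850) = 85.435 ms/bit
  a = 555 − 85.435 × 2.5850 = 334.155 ms
Then RT(8) = 334.155 + 85.435 × log₂ 8 = 334.155 + 85.435 × 3 ≈ 590.459 ms.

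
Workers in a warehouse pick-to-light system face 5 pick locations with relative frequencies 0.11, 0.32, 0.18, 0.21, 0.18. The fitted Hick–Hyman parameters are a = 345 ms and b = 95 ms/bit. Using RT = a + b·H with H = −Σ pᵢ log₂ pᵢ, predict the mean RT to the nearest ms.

558 ms

H = 0.11·log₂(1/0.11) + 0.32·log₂(1/0.32) + 0.18·log₂(1/0.18) + 0.21·log₂(1/0.21) + 0.18·log₂(1/0.18) = 2.2398 bits.
RT = 345 + 95 × 2.2398 = 557.78 ms.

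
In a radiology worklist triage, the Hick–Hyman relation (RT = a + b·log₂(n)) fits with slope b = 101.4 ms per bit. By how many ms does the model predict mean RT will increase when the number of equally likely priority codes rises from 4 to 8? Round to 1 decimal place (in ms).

The intercept a cancels: ΔRT = b·(log₂ n₂ − log₂ n₁) = b·log₂(n₂/n₁).
log₂(8) − log₂(4) = log₂(8/4) = log₂(2) = 1.
ΔRT = 101.4 × 1.0000 = 101.400 ms.

101.4 ms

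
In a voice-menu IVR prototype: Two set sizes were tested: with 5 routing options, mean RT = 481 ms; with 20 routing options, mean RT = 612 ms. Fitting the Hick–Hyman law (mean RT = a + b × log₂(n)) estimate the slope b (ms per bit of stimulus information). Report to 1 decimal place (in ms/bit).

65.5 ms/bit

b = (RT₂ − RT₁)/(log₂ n₂ − log₂ n₁) = (612 − 481)/(4.3219 − 2.3219) = 65.500 ms/bit.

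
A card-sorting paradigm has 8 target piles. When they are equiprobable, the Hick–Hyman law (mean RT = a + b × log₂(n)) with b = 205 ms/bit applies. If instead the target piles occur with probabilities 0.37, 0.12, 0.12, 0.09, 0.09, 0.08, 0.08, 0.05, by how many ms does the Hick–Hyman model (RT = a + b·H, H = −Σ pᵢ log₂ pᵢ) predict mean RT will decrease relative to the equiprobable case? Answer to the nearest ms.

Equiprobable entropy H₀ = log₂ 8 = 3.0000 bits.
Skewed entropy H = −Σ pᵢ log₂ pᵢ = 2.6893 bits.
ΔRT = b·(H₀ − H) = 205 × 0.3107 = 63.70 ms.

64 ms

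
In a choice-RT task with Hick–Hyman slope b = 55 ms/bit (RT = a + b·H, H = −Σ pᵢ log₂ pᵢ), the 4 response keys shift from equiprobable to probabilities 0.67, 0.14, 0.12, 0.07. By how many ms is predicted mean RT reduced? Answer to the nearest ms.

32 ms

Equiprobable entropy H₀ = log₂ 4 = 2.0000 bits.
Skewed entropy H = −Σ pᵢ log₂ pᵢ = 1.4198 bits.
ΔRT = b·(H₀ − H) = 55 × 0.5802 = 31.91 ms.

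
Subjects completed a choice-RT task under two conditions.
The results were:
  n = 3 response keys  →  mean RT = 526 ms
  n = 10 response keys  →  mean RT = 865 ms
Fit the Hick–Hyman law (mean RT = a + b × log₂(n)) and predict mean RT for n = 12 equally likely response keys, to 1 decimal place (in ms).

RT is linear in log₂ n, so two points fix the line:
  b = (865 − 526) / (log₂ 10 − log₂ 3) = 339 / (3.3219 − 1.5850) = 195.168 ms/bit
  a = 526 − 195.168 × 1.5850 = 216.666 ms
Then RT(12) = 216.666 + 195.168 × log₂ 12 = 216.666 + 195.168 × 3.5850 ≈ 916.336 ms.

916.3 ms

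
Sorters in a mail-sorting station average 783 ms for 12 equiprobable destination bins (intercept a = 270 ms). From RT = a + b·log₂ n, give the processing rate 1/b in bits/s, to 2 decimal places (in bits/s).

Choice component = 783 − 270 = 513 ms over log₂(12) = 3.5850 bits.
b = 513 / 3.5850 = 143.098 ms/bit, so 1/b = 6.988 bits/s.

6.99 bits/s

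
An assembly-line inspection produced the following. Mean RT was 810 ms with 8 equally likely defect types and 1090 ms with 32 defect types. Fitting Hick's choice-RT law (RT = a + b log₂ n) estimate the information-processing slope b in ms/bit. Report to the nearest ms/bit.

The slope on a log₂ axis is (1090 − 810) / (5 − 3) = 140 ms/bit.

140 ms/bit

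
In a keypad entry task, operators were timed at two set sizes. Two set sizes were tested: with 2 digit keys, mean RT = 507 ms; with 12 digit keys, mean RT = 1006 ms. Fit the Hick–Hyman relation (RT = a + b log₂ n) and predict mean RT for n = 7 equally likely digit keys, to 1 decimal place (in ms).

RT is linear in log₂ n, so two points fix the line:
  b = (1006 − 507) / (log₂ 12 − log₂ 2) = 499 / (3.5850 − 1) = 193.040 ms/bit
  a = 507 − 193.040 × 1 = 313.960 ms
Then RT(7) = 313.960 + 193.040 × log₂ 7 = 313.960 + 193.040 × 2.8074 ≈ 855.891 ms.

855.9 ms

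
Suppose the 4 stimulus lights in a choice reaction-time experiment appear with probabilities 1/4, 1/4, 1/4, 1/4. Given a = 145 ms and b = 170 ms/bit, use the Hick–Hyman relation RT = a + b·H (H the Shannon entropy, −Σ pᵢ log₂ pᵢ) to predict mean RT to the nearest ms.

H = −Σ pᵢ log₂ pᵢ = 0.25·2 + 0.25·2 + 0.25·2 + 0.25·2 = 2.000 bits.
RT = 145 + 170 × 2.000 = 485.00 ms.

485 ms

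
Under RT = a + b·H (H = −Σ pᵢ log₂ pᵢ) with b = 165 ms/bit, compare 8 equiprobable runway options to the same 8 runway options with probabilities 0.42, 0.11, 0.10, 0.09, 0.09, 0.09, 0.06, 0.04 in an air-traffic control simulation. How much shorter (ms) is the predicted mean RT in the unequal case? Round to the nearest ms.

Equiprobable entropy H₀ = log₂ 8 = 3.0000 bits.
Skewed entropy H = −Σ pᵢ log₂ pᵢ = 2.5754 bits.
ΔRT = b·(H₀ − H) = 165 × 0.4246 = 70.06 ms.

70 ms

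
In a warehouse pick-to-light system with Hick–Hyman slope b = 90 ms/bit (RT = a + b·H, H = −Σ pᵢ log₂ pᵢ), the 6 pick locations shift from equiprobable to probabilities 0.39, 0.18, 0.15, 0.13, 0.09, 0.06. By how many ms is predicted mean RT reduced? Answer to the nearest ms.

23 ms

Equiprobable entropy H₀ = log₂ 6 = 2.5850 bits.
Skewed entropy H = −Σ pᵢ log₂ pᵢ = 2.3245 bits.
ΔRT = b·(H₀ − H) = 90 × 0.2605 = 23.44 ms.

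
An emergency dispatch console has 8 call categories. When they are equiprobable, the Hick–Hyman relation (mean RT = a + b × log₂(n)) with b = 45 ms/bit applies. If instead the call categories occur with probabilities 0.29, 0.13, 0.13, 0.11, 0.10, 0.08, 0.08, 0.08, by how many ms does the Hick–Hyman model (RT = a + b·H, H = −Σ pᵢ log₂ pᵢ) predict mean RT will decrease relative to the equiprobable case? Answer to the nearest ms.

7 ms

The RT saving is b·ΔH. Equiprobable H₀ = log₂(8) = 3.0000 bits; with the given probabilities H = 2.8402 bits.
b·(H₀ − H) = 45 × (3.0000 − 2.8402) = 7.19 ms.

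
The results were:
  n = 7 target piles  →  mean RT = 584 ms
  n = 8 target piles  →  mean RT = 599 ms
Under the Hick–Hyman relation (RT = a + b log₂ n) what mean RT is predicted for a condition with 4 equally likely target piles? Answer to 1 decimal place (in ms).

521.1 ms

Solve the two-equation system in a and b:
  b = (599 − 584) / (log₂ 8 − log₂ 7) = 15 / (3 − 2.8074) = 77.863 ms/bit
  a = 584 − 77.863 × 2.8074 = 365.410 ms
Then RT(4) = 365.410 + 77.863 × log₂ 4 = 365.410 + 77.863 × 2 ≈ 521.137 ms.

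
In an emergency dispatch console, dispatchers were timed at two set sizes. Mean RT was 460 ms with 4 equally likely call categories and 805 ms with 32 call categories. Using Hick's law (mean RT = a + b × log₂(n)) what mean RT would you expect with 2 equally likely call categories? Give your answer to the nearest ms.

345 ms

RT is linear in log₂ n, so two points fix the line:
  b = (805 − 460) / (log₂ 32 − log₂ 4) = 345 / (5 − 2) = 115 ms/bit
  a = 460 − 115 × 2 = 230 ms
Then RT(2) = 230 + 115 × log₂ 2 = 230 + 115 × 1 ≈ 345.000 ms.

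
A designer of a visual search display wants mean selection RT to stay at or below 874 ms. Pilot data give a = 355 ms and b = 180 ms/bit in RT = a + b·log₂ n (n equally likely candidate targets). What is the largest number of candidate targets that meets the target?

Information budget: (874 − 355)/180 = 2.8833 bits, so n ≤ 2^2.8833 = 7.379 → at most 7.

7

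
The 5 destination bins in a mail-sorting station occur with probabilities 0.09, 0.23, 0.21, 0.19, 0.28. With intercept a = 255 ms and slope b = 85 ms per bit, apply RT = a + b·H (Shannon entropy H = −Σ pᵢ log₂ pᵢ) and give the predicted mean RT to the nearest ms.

446 ms

Entropy contributions −pᵢ log₂ pᵢ: 0.3127, 0.4877, 0.4728, 0.4552, 0.5142; sum H = 2.2426 bits.
RT = a + bH = 255 + 85·2.2426 = 445.62 ms.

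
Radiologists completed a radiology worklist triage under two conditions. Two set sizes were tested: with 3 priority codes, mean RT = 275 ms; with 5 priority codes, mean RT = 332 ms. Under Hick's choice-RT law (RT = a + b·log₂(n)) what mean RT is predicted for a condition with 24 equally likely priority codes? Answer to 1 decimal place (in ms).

With log₂ n on the abscissa the relation is linear; from the two conditions:
  b = (332 − 275) / (log₂ 5 − log₂ 3) = 57 / (2.3219 − 1.5850) = 77.344 ms/bit
  a = 275 − 77.344 × 1.5850 = 152.412 ms
Then RT(24) = 152.412 + 77.344 × log₂ 24 = 152.412 + 77.344 × 4.5850 ≈ 507.033 ms.

507.0 ms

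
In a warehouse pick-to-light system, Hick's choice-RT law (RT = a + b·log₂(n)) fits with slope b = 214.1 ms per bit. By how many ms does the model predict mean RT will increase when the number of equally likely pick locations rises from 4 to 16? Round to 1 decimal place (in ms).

428.2 ms

The intercept a cancels: ΔRT = b·(log₂ n₂ − log₂ n₁) = b·log₂(n₂/n₁).
log₂(16) − log₂(4) = log₂(16/4) = log₂(4) = 2.
ΔRT = 214.1 × 2.0000 = 428.200 ms.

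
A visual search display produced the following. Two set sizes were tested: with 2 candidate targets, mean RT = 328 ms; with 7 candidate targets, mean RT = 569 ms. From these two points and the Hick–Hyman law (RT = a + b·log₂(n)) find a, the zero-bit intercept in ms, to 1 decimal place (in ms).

b = (RT₂ − RT₁)/(log₂ n₂ − log₂ n₁) = (569 − 328)/(2.8074 − 1) = 133.344 ms/bit.
a = RT₁ − b·log₂ n₁ = 328 − 133.344 × 1 = 194.656 ms.

194.7 ms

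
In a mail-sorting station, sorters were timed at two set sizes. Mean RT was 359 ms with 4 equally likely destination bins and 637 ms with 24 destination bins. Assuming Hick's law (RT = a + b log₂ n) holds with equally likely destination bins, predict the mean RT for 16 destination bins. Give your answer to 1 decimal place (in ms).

Solve the two-equation system in a and b:
  b = (637 − 359) / (log₂ 24 − log₂ 4) = 278 / (4.5850 − 2) = 107.545 ms/bit
  a = 359 − 107.545 × 2 = 143.910 ms
Then RT(16) = 143.910 + 107.545 × log₂ 16 = 143.910 + 107.545 × 4 ≈ 574.090 ms.

574.1 ms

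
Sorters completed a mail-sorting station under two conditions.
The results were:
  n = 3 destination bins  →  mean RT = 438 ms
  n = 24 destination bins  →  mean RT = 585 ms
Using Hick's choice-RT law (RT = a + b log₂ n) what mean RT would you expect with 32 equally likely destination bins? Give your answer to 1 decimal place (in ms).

Fit slope and intercept:
  b = (585 − 438) / (log₂ 24 − log₂ 3) = 147 / (4.5850 − 1.5850) = 49.000 ms/bit
  a = 438 − 49.000 × 1.5850 = 360.337 ms
Then RT(32) = 360.337 + 49.000 × log₂ 32 = 360.337 + 49.000 × 5 ≈ 605.337 ms.

605.3 ms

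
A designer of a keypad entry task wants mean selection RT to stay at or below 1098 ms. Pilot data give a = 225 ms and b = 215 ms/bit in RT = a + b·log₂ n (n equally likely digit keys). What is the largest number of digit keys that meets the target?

Information budget: (1098 − 225)/215 = 4.0605 bits, so n ≤ 2^4.0605 = 16.685 → at most 16.

16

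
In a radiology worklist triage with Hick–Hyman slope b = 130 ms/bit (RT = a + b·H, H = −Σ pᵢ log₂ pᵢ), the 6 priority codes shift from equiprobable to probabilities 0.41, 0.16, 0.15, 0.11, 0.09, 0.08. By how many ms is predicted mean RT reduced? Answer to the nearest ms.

35 ms

The RT saving is b·ΔH. Equiprobable H₀ = log₂(6) = 2.5850 bits; with the given probabilities H = 2.3154 bits.
b·(H₀ − H) = 130 × (2.5850 − 2.3154) = 35.04 ms.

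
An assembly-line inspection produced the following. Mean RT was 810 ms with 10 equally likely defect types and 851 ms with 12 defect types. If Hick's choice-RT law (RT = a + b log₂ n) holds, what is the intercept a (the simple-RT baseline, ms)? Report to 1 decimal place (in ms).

292.2 ms

b = (RT₂ − RT₁)/(log₂ n₂ − log₂ n₁) = (851 − 810)/(3.5850 − 3.3219) = 155.873 ms/bit.
Intercept: a = 810 − 155.873·log₂(10) = 292.201 ms.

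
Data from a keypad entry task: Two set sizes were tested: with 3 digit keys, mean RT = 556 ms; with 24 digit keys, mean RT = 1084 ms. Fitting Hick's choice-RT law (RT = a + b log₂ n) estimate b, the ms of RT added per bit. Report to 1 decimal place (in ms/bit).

b = (RT₂ − RT₁)/(log₂ n₂ − log₂ n₁) = (1084 − 556)/(4.5850 − 1.5850) = 176.000 ms/bit.

176.0 ms/bit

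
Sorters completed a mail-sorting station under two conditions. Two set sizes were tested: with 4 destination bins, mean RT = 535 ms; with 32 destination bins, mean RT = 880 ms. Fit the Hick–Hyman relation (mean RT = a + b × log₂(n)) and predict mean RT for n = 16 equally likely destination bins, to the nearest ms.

With log₂ n on the abscissa the relation is linear; from the two conditions:
  b = (880 − 535) / (log₂ 32 − log₂ 4) = 345 / (5 − 2) = 115 ms/bit
  a = 535 − 115 × 2 = 305 ms
Then RT(16) = 305 + 115 × log₂ 16 = 305 + 115 × 4 ≈ 765.000 ms.

765 ms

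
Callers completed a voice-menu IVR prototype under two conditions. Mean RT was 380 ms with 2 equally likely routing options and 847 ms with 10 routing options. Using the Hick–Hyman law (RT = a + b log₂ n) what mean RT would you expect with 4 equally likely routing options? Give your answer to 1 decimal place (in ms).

581.1 ms

With log₂ n on the abscissa the relation is linear; from the two conditions:
  b = (847 − 380) / (log₂ 10 − log₂ 2) = 467 / (3.3219 − 1) = 201.126 ms/bit
  a = 380 − 201.126 × 1 = 178.874 ms
Then RT(4) = 178.874 + 201.126 × log₂ 4 = 178.874 + 201.126 × 2 ≈ 581.126 ms.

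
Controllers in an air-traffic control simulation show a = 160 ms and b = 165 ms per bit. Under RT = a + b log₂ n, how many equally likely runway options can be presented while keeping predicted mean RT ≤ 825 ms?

16

Information budget: (825 − 160)/165 = 4.0303 bits, so n ≤ 2^4.0303 = 16.340 → at most 16.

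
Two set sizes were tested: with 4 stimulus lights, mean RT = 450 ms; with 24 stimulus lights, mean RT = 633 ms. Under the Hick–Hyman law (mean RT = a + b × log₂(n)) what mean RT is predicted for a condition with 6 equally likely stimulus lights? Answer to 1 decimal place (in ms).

RT is linear in log₂ n, so two points fix the line:
  b = (633 − 450) / (log₂ 24 − log₂ 4) = 183 / (4.5850 − 2) = 70.794 ms/bit
  a = 450 − 70.794 × 2 = 308.412 ms
Then RT(6) = 308.412 + 70.794 × log₂ 6 = 308.412 + 70.794 × 2.5850 ≈ 491.412 ms.

491.4 ms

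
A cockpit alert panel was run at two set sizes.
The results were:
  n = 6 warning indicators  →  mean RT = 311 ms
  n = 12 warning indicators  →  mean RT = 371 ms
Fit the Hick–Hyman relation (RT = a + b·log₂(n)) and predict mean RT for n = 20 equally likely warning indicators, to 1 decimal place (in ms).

RT is linear in log₂ n, so two points fix the line:
  b = (371 − 311) / (log₂ 12 − log₂ 6) = 60 / (3.5850 − 2.5850) = 60.000 ms/bit
  a = 311 − 60.000 × 2.5850 = 155.902 ms
Then RT(20) = 155.902 + 60.000 × log₂ 20 = 155.902 + 60.000 × 4.3219 ≈ 415.218 ms.

415.2 ms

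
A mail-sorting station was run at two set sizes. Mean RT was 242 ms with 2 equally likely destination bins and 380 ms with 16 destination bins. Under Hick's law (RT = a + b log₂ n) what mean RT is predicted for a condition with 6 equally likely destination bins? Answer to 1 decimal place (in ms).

Fit slope and intercept:
  b = (380 − 242) / (log₂ 16 − log₂ 2) = 138 / (4 − 1) = 46.000 ms/bit
  a = 242 − 46.000 × 1 = 196.000 ms
Then RT(6) = 196.000 + 46.000 × log₂ 6 = 196.000 + 46.000 × 2.5850 ≈ 314.908 ms.

314.9 ms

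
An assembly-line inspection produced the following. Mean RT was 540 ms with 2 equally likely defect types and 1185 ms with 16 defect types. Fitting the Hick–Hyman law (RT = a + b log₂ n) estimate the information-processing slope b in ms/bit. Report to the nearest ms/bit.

The slope on a log₂ axis is (1185 − 540) / (4 − 1) = 215 ms/bit.

215 ms/bit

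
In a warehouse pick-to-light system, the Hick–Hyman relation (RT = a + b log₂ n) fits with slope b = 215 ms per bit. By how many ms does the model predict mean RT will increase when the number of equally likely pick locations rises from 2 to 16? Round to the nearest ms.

The intercept a cancels: ΔRT = b·(log₂ n₂ − log₂ n₁) = b·log₂(n₂/n₁).
log₂(16) − log₂(2) = log₂(16/2) = log₂(8) = 3.
ΔRT = 215 × 3.0000 = 645.000 ms.

645 ms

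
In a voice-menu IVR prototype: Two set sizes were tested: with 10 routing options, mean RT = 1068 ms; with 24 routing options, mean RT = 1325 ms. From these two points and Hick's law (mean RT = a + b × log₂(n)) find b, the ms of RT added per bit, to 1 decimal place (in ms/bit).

The slope on a log₂ axis is (1325 − 1068) / (4.5850 − 3.3219) = 203.478 ms/bit.

203.5 ms/bit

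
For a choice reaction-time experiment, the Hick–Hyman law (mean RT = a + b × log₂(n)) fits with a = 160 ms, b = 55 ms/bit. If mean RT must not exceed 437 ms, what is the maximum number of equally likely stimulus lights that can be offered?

32

55·log₂ n ≤ 437 − 160 = 277, giving log₂ n ≤ 5.0364 and n ≤ 32.817. The largest whole number is 32.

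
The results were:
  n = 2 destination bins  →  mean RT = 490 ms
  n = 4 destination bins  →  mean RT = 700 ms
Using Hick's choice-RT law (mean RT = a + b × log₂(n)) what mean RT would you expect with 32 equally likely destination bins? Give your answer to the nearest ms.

Solve the two-equation system in a and b:
  b = (700 − 490) / (log₂ 4 − log₂ 2) = 210 / (2 − 1) = 210 ms/bit
  a = 490 − 210 × 1 = 280 ms
Then RT(32) = 280 + 210 × log₂ 32 = 280 + 210 × 5 ≈ 1330.000 ms.

1330 ms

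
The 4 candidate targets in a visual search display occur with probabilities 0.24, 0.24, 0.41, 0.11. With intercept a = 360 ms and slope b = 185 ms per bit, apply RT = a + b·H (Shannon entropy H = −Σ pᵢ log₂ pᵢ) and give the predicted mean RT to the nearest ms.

705 ms

H = 0.24·log₂(1/0.24) + 0.24·log₂(1/0.24) + 0.41·log₂(1/0.41) + 0.11·log₂(1/0.11) = 1.8659 bits.
RT = 360 + 185 × 1.8659 = 705.20 ms.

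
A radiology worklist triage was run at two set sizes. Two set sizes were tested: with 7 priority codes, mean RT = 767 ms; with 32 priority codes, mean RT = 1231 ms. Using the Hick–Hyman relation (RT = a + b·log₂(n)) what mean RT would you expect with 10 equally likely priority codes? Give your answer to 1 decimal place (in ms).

875.9 ms

Solve the two-equation system in a and b:
  b = (1231 − 767) / (log₂ 32 − log₂ 7) = 464 / (5 − 2.8074) = 211.617 ms/bit
  a = 767 − 211.617 × 2.8074 = 172.917 ms
Then RT(10) = 172.917 + 211.617 × log₂ 10 = 172.917 + 211.617 × 3.3219 ≈ 875.892 ms.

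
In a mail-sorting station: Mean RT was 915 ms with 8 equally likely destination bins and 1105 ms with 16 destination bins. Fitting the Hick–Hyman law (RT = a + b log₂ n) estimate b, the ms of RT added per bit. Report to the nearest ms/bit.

b = (RT₂ − RT₁)/(log₂ n₂ − log₂ n₁) = (1105 − 915)/(4 − 3) = 190 ms/bit.

190 ms/bit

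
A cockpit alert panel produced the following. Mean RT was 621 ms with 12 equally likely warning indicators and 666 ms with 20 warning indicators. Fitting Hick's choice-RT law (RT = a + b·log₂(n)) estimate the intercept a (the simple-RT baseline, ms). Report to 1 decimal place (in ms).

Slope: b = (666 − 621) / (log₂ 20 − log₂ 12) = 45/0.7370 = 61.061 ms/bit.
Intercept: a = 621 − 61.061·log₂(12) = 402.098 ms.

402.1 ms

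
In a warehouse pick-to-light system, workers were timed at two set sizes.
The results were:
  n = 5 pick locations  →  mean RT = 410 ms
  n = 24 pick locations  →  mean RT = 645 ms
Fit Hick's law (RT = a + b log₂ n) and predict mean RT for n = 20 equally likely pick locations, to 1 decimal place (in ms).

Solve the two-equation system in a and b:
  b = (645 − 410) / (log₂ 24 − log₂ 5) = 235 / (4.5850 − 2.3219) = 103.843 ms/bit
  a = 410 − 103.843 × 2.3219 = 168.884 ms
Then RT(20) = 168.884 + 103.843 × log₂ 20 = 168.884 + 103.843 × 4.3219 ≈ 617.686 ms.

617.7 ms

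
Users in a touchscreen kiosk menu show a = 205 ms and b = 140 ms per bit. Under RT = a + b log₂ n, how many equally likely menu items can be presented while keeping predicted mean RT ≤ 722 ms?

12

Information budget: (722 − 205)/140 = 3.6929 bits, so n ≤ 2^3.6929 = 12.932 → at most 12.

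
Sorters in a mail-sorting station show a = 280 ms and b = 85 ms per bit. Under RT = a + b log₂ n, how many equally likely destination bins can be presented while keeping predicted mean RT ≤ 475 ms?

85·log₂ n ≤ 475 − 280 = 195, giving log₂ n ≤ 2.2941 and n ≤ 4.905. The largest whole number is 4.

4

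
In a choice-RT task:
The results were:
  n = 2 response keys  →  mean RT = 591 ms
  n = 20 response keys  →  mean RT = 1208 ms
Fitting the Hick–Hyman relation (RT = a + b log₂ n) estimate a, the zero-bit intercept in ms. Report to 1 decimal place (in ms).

405.3 ms

The slope on a log₂ axis is (1208 − 591) / (4.3219 − 1) = 185.736 ms/bit.
Intercept: a = 591 − 185.736·log₂(2) = 405.264 ms.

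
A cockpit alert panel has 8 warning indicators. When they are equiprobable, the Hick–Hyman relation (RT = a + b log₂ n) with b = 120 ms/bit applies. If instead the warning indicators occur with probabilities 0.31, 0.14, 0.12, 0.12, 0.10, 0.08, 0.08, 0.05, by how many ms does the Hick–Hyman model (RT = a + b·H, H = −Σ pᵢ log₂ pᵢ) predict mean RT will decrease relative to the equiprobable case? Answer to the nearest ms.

26 ms

The RT saving is b·ΔH. Equiprobable H₀ = log₂(8) = 3.0000 bits; with the given probabilities H = 2.7863 bits.
b·(H₀ − H) = 120 × (3.0000 − 2.7863) = 25.64 ms.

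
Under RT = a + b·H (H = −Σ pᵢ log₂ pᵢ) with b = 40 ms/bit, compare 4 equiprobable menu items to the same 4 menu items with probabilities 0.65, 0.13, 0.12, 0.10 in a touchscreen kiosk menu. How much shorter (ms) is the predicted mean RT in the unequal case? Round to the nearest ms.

Equiprobable entropy H₀ = log₂ 4 = 2.0000 bits.
Skewed entropy H = −Σ pᵢ log₂ pᵢ = 1.4859 bits.
ΔRT = b·(H₀ − H) = 40 × 0.5141 = 20.57 ms.

21 ms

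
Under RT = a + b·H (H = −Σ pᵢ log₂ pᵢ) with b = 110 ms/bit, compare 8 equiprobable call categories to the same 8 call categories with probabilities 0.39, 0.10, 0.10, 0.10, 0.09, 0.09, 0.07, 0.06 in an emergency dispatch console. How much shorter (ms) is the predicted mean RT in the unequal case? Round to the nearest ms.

The RT saving is b·ΔH. Equiprobable H₀ = log₂(8) = 3.0000 bits; with the given probabilities H = 2.6638 bits.
b·(H₀ − H) = 110 × (3.0000 − 2.6638) = 36.99 ms.

37 ms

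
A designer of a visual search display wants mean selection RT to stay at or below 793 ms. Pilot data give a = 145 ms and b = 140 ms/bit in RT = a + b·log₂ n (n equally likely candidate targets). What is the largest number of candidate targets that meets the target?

140·log₂ n ≤ 793 − 145 = 648, giving log₂ n ≤ 4.6286 and n ≤ 24.737. The largest whole number is 24.

24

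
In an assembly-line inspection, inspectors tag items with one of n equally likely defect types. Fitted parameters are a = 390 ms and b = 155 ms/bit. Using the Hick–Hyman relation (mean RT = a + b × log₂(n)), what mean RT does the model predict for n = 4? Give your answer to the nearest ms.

700 ms

log₂(4) = 2 bits, so RT = 390 + 155 × 2 ≈ 700.000 ms.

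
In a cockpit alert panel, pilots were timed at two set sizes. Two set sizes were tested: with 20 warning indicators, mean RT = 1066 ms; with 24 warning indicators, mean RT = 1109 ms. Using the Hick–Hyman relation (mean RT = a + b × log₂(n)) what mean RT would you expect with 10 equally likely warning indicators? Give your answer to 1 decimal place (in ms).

Fit slope and intercept:
  b = (1109 − 1066) / (log₂ 24 − log₂ 20) = 43 / (4.5850 − 4.3219) = 163.477 ms/bit
  a = 1066 − 163.477 × 4.3219 = 359.465 ms
Then RT(10) = 359.465 + 163.477 × log₂ 10 = 359.465 + 163.477 × 3.3219 ≈ 902.523 ms.

902.5 ms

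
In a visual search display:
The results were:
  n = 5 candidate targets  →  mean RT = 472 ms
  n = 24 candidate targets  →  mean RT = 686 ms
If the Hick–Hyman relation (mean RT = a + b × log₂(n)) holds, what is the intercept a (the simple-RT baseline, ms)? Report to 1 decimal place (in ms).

Slope: b = (686 − 472) / (log₂ 24 − log₂ 5) = 214/2.2630 = 94.563 ms/bit.
Intercept: a = 472 − 94.563·log₂(5) = 252.431 ms.

252.4 ms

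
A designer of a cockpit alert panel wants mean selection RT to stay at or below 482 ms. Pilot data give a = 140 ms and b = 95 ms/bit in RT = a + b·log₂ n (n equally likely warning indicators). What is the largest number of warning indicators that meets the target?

12

Set 140 + 95·log₂ n ≤ 482 → log₂ n ≤ (482 − 140)/95 = 3.6000.
So n ≤ 2^3.6000 = 12.126; the largest integer n is 12.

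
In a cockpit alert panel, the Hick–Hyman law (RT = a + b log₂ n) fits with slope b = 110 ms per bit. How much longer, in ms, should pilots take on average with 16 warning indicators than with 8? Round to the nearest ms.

The intercept a cancels: ΔRT = b·(log₂ n₂ − log₂ n₁) = b·log₂(n₂/n₁).
log₂(16) − log₂(8) = log₂(16/8) = log₂(2) = 1.
ΔRT = 110 × 1.0000 = 110.000 ms.

110 ms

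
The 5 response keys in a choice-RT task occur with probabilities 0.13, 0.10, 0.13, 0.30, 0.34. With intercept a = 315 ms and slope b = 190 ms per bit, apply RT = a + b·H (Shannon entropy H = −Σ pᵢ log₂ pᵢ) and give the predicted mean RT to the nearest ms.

Entropy contributions −pᵢ log₂ pᵢ: 0.3826, 0.3322, 0.3826, 0.5211, 0.5292; sum H = 2.1477 bits.
RT = a + bH = 315 + 190·2.1477 = 723.07 ms.

723 ms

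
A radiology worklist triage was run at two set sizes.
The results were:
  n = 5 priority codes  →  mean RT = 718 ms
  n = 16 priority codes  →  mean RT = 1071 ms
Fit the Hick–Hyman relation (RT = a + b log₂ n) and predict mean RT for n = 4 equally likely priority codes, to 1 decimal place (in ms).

Solve the two-equation system in a and b:
  b = (1071 − 718) / (log₂ 16 − log₂ 5) = 353 / (4 − 2.3219) = 210.360 ms/bit
  a = 718 − 210.360 × 2.3219 = 229.558 ms
Then RT(4) = 229.558 + 210.360 × log₂ 4 = 229.558 + 210.360 × 2 ≈ 650.279 ms.

650.3 ms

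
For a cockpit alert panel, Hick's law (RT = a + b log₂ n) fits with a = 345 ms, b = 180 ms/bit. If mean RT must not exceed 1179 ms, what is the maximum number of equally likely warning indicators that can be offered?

24

180·log₂ n ≤ 1179 − 345 = 834, giving log₂ n ≤ 4.6333 and n ≤ 24.818. The largest whole number is 24.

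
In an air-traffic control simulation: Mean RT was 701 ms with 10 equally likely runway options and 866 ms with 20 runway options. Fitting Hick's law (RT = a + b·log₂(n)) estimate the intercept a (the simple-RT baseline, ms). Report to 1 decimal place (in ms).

The slope on a log₂ axis is (866 − 701) / (4.3219 − 3.3219) = 165.000 ms/bit.
a = RT₁ − b·log₂ n₁ = 701 − 165.000 × 3.3219 = 152.882 ms.

152.9 ms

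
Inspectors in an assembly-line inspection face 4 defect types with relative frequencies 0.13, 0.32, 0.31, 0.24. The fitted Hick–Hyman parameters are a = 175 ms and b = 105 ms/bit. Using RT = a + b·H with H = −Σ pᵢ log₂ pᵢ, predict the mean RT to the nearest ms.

Entropy contributions −pᵢ log₂ pᵢ: 0.3826, 0.5260, 0.5238, 0.4941; sum H = 1.9266 bits.
RT = a + bH = 175 + 105·1.9266 = 377.29 ms.

377 ms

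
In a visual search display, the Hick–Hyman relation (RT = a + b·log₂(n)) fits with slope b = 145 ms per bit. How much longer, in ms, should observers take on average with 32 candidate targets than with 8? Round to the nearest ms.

Only the slope matters, since a is common to both: ΔRT = b·log₂(n₂/n₁).
log₂(32) − log₂(8) = log₂(32/8) = log₂(4) = 2.
ΔRT = 145 × 2.0000 = 290.000 ms.

290 ms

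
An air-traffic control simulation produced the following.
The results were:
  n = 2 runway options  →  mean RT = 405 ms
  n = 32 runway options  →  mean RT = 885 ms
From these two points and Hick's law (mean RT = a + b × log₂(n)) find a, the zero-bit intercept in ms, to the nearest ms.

Slope: b = (885 − 405) / (log₂ 32 − log₂ 2) = 480/4.0000 = 120 ms/bit.
Intercept: a = 405 − 120·log₂(2) = 285.000 ms.

285 ms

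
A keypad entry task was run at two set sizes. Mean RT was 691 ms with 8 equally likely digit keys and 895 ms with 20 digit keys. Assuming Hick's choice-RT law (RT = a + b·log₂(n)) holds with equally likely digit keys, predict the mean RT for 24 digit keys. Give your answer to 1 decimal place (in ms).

Solve the two-equation system in a and b:
  b = (895 − 691) / (log₂ 20 − log₂ 8) = 204 / (4.3219 − 3) = 154.320 ms/bit
  a = 691 − 154.320 × 3 = 228.040 ms
Then RT(24) = 228.040 + 154.320 × log₂ 24 = 228.040 + 154.320 × 4.5850 ≈ 935.591 ms.

935.6 ms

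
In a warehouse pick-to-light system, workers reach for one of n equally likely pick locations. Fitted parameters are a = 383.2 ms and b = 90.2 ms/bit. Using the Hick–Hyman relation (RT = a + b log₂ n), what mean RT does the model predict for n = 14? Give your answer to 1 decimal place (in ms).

726.6 ms

log₂(14) = 3.8074 bits, so RT = 383.2 + 90.2 × 3.8074 ≈ 726.623 ms.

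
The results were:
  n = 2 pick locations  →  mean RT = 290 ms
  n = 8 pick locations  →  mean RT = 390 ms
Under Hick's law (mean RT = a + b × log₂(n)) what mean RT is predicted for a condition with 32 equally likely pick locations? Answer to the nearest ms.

490 ms

Solve the two-equation system in a and b:
  b = (390 − 290) / (log₂ 8 − log₂ 2) = 100 / (3 − 1) = 50 ms/bit
  a = 290 − 50 × 1 = 240 ms
Then RT(32) = 240 + 50 × log₂ 32 = 240 + 50 × 5 ≈ 490.000 ms.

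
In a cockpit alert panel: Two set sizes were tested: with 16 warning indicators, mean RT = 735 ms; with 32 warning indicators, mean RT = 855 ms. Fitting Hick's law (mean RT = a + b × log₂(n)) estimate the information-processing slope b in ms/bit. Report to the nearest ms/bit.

The slope on a log₂ axis is (855 − 735) / (5 − 4) = 120 ms/bit.

120 ms/bit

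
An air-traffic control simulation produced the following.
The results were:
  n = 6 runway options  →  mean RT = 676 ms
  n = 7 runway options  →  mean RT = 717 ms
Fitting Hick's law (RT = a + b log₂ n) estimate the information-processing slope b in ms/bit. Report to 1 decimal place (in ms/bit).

Slope: b = (717 − 676) / (log₂ 7 − log₂ 6) = 41/0.2224 = 184.359 ms/bit.

184.4 ms/bit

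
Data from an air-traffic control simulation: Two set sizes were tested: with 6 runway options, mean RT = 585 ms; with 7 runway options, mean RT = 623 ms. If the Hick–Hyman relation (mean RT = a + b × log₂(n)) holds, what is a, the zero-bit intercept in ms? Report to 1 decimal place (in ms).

Slope: b = (623 − 585) / (log₂ 7 − log₂ 6) = 38/0.2224 = 170.869 ms/bit.
Intercept: a = 585 − 170.869·log₂(6) = 143.310 ms.

143.3 ms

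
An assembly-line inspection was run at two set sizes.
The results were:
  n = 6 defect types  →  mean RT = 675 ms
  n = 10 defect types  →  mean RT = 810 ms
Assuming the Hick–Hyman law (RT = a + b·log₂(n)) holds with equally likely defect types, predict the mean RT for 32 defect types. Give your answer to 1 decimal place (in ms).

Solve the two-equation system in a and b:
  b = (810 − 675) / (log₂ 10 − log₂ 6) = 135 / (3.3219 − 2.5850) = 183.184 ms/bit
  a = 675 − 183.184 × 2.5850 = 201.477 ms
Then RT(32) = 201.477 + 183.184 × log₂ 32 = 201.477 + 183.184 × 5 ≈ 1117.395 ms.

1117.4 ms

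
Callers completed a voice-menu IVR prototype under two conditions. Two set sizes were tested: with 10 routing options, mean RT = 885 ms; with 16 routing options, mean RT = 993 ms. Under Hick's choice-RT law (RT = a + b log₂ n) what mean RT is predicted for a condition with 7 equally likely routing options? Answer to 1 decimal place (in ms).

803.0 ms

RT is linear in log₂ n, so two points fix the line:
  b = (993 − 885) / (log₂ 16 − log₂ 10) = 108 / (4 − 3.3219) = 159.275 ms/bit
  a = 885 − 159.275 × 3.3219 = 355.899 ms
Then RT(7) = 355.899 + 159.275 × log₂ 7 = 355.899 + 159.275 × 2.8074 ≈ 803.041 ms.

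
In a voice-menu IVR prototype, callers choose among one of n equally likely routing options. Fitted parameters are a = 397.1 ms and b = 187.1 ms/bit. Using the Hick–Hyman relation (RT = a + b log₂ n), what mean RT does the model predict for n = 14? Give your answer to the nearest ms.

log₂(14) = 3.8074 bits, so RT = 397.1 + 187.1 × 3.8074 ≈ 1109.456 ms.

1109 ms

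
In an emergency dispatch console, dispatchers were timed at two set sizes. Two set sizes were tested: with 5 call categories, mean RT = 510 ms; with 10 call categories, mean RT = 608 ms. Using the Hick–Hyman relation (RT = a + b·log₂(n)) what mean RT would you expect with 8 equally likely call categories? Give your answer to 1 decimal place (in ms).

RT is linear in log₂ n, so two points fix the line:
  b = (608 − 510) / (log₂ 10 − log₂ 5) = 98 / (3.3219 − 2.3219) = 98.000 ms/bit
  a = 510 − 98.000 × 2.3219 = 282.451 ms
Then RT(8) = 282.451 + 98.000 × log₂ 8 = 282.451 + 98.000 × 3 ≈ 576.451 ms.

576.5 ms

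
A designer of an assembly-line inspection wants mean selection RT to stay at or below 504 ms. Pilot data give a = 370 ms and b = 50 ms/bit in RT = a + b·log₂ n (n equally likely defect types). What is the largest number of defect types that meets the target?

6

Information budget: (504 − 370)/50 = 2.6800 bits, so n ≤ 2^2.6800 = 6.409 → at most 6.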